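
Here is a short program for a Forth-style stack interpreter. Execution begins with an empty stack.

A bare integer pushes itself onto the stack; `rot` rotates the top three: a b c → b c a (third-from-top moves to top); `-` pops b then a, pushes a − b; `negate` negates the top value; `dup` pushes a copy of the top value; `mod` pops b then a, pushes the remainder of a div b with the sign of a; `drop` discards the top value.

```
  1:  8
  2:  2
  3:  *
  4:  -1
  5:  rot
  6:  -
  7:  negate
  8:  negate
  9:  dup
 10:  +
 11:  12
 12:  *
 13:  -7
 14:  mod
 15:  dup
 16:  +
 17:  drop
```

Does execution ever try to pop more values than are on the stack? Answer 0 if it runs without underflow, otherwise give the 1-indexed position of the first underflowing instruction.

8  -> [8]
2  -> [8, 2]
*  -> [16]
-1 -> [16, -1]
rot  — needs 3 operands, stack has 2 → underflow

5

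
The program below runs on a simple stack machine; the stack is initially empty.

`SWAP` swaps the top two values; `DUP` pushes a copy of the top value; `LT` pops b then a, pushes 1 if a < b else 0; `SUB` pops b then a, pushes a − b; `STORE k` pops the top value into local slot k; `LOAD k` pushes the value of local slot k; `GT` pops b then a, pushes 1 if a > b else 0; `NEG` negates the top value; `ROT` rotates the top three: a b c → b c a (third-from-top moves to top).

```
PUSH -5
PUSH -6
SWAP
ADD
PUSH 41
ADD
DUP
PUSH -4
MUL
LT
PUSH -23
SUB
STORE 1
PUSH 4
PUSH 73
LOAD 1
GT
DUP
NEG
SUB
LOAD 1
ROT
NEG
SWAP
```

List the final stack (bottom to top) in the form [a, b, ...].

PUSH -5  → -5
PUSH -6  → -5 -6
SWAP     → -6 -5
ADD      → -11
PUSH 41  → -11 41
ADD      → 30
DUP      → 30 30
PUSH -4  → 30 30 -4
MUL      → 30 -120
LT       → 0
PUSH -23 → 0 -23
SUB      → 23
STORE 1  → (empty)
PUSH 4   → 4
PUSH 73  → 4 73
LOAD 1   → 4 73 23
GT       → 4 1
DUP      → 4 1 1
NEG      → 4 1 -1
SUB      → 4 2
LOAD 1   → 4 2 23
ROT      → 2 23 4
NEG      → 2 23 -4
SWAP     → 2 -4 23

[2, -4, 23]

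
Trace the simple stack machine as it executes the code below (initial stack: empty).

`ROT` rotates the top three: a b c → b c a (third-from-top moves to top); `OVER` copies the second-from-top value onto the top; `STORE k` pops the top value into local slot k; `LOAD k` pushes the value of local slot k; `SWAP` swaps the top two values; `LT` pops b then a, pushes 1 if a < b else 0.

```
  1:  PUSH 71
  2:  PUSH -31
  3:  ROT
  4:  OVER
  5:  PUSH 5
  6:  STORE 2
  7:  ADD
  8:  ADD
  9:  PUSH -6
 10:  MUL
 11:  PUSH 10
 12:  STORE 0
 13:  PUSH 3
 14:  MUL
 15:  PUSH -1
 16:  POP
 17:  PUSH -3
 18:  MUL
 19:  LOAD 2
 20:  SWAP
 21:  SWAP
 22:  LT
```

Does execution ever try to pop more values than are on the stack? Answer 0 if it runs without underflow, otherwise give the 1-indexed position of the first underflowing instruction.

3

PUSH 71  → [71]
PUSH -31 → [71, -31]
ROT  — needs 3 operands, stack has 2 → underflow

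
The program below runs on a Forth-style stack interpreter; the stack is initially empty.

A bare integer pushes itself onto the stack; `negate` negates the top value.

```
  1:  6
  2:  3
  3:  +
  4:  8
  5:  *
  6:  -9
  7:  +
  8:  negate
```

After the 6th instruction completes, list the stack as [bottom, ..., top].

[72, -9]

6  → [6]
3  → [6, 3]
+  → [9]
8  → [9, 8]
*  → [72]
-9 → [72, -9]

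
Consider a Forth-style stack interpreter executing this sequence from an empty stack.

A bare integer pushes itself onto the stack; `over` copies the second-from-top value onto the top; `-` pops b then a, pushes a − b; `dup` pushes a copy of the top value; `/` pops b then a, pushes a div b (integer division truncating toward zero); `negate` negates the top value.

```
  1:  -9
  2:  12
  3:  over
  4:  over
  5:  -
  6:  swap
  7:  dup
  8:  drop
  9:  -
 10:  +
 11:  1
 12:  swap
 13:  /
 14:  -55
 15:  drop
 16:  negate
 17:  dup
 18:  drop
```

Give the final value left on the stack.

-9     -> [-9]
12     -> [-9, 12]
over   -> [-9, 12, -9]
over   -> [-9, 12, -9, 12]
-      -> [-9, 12, -21]
swap   -> [-9, -21, 12]
dup    -> [-9, -21, 12, 12]
drop   -> [-9, -21, 12]
-      -> [-9, -33]
+      -> [-42]
1      -> [-42, 1]
swap   -> [1, -42]
/      -> [0]
-55    -> [0, -55]
drop   -> [0]
negate -> [0]
dup    -> [0, 0]
drop   -> [0]

0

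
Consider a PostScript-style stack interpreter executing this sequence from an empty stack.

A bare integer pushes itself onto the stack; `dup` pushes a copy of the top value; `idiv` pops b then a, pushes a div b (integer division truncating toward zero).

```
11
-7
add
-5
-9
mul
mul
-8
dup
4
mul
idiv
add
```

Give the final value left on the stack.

11    11
-7    11 -7
add   4
-5    4 -5
-9    4 -5 -9
mul   4 45
mul   180
-8    180 -8
dup   180 -8 -8
4     180 -8 -8 4
mul   180 -8 -32
idiv  180 0
add   180

180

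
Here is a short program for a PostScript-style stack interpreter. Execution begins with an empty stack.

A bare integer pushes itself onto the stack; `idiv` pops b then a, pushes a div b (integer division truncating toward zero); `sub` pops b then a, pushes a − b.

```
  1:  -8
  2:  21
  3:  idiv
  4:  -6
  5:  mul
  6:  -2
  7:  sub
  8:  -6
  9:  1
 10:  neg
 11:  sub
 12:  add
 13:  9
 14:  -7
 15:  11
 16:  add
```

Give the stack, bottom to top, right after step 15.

-8   → [-8]
21   → [-8, 21]
idiv → [0]
-6   → [0, -6]
mul  → [0]
-2   → [0, -2]
sub  → [2]
-6   → [2, -6]
1    → [2, -6, 1]
neg  → [2, -6, -1]
sub  → [2, -5]
add  → [-3]
9    → [-3, 9]
-7   → [-3, 9, -7]
11   → [-3, 9, -7, 11]

[-3, 9, -7, 11]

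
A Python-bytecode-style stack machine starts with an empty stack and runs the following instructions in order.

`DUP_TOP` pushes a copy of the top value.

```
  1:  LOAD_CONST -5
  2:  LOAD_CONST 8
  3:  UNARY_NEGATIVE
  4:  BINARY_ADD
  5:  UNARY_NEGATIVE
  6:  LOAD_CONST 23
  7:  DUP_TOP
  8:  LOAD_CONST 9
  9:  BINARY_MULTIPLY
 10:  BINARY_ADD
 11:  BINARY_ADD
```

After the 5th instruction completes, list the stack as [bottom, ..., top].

LOAD_CONST -5   [-5]
LOAD_CONST 8    [-5, 8]
UNARY_NEGATIVE  [-5, -8]
BINARY_ADD      [-13]
UNARY_NEGATIVE  [13]

[13]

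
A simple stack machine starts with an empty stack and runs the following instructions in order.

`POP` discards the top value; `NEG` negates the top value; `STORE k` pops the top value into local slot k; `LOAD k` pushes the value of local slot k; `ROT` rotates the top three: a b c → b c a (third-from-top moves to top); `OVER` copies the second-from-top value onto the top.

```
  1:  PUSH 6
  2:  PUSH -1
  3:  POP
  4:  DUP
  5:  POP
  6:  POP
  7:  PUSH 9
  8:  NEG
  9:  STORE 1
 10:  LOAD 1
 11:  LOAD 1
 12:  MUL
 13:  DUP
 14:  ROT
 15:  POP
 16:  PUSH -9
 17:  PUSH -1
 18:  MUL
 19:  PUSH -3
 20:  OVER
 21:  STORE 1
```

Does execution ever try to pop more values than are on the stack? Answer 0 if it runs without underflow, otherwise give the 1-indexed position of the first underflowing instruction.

14

PUSH 6  → 6
PUSH -1 → 6 -1
POP     → 6
DUP     → 6 6
POP     → 6
POP     → (empty)
PUSH 9  → 9
NEG     → -9
STORE 1 → (empty)
LOAD 1  → -9
LOAD 1  → -9 -9
MUL     → 81
DUP     → 81 81
ROT  — needs 3 operands, stack has 2 → underflow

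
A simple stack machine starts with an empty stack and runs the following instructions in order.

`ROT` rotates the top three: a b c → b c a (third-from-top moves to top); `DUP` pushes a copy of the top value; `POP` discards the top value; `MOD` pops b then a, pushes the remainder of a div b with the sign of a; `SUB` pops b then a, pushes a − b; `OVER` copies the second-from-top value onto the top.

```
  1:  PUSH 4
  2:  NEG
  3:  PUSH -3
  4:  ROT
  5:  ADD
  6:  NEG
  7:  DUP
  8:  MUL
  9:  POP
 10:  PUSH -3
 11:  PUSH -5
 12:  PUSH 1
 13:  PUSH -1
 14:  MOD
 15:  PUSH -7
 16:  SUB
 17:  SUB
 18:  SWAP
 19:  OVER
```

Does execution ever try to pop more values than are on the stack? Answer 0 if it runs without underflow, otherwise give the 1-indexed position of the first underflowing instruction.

PUSH 4   4
NEG      -4
PUSH -3  -4 -3
ROT  — needs 3 operands, stack has 2 → underflow

4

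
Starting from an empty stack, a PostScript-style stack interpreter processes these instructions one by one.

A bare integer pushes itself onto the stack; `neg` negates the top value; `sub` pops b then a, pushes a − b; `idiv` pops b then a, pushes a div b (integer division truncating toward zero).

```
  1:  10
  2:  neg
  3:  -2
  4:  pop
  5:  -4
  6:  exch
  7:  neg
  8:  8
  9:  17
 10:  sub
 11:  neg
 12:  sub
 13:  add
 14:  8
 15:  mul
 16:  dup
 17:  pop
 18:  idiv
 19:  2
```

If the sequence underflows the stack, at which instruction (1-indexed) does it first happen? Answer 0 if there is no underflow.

18

10   → 10
neg  → -10
-2   → -10 -2
pop  → -10
-4   → -10 -4
exch → -4 -10
neg  → -4 10
8    → -4 10 8
17   → -4 10 8 17
sub  → -4 10 -9
neg  → -4 10 9
sub  → -4 1
add  → -3
8    → -3 8
mul  → -24
dup  → -24 -24
pop  → -24
idiv  — needs 2 operands, stack has 1 → underflow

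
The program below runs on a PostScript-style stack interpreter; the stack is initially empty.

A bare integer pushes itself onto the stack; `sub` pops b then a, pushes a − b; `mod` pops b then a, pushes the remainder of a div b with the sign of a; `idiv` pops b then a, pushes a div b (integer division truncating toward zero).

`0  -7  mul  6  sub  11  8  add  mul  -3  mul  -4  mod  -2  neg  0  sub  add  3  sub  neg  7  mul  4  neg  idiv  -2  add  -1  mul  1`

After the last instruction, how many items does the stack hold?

2

0    : [0]
-7   : [0, -7]
mul  : [0]
6    : [0, 6]
sub  : [-6]
11   : [-6, 11]
8    : [-6, 11, 8]
add  : [-6, 19]
mul  : [-114]
-3   : [-114, -3]
mul  : [342]
-4   : [342, -4]
mod  : [2]
-2   : [2, -2]
neg  : [2, 2]
0    : [2, 2, 0]
sub  : [2, 2]
add  : [4]
3    : [4, 3]
sub  : [1]
neg  : [-1]
7    : [-1, 7]
mul  : [-7]
4    : [-7, 4]
neg  : [-7, -4]
idiv : [1]
-2   : [1, -2]
add  : [-1]
-1   : [-1, -1]
mul  : [1]
1    : [1, 1]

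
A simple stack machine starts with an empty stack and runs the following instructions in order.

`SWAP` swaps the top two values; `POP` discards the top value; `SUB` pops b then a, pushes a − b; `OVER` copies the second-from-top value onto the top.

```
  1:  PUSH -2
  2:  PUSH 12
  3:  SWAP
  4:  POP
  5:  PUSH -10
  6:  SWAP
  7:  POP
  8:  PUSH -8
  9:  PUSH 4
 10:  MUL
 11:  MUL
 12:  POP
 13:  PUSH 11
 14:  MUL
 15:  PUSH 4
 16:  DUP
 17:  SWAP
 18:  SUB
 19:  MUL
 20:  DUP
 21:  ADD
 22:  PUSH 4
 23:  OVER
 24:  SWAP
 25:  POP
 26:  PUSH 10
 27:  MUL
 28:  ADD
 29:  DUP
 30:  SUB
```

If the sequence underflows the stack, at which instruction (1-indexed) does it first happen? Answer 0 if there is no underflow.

PUSH -2  : [-2]
PUSH 12  : [-2, 12]
SWAP     : [12, -2]
POP      : [12]
PUSH -10 : [12, -10]
SWAP     : [-10, 12]
POP      : [-10]
PUSH -8  : [-10, -8]
PUSH 4   : [-10, -8, 4]
MUL      : [-10, -32]
MUL      : [320]
POP      : []
PUSH 11  : [11]
MUL  — needs 2 operands, stack has 1 → underflow

14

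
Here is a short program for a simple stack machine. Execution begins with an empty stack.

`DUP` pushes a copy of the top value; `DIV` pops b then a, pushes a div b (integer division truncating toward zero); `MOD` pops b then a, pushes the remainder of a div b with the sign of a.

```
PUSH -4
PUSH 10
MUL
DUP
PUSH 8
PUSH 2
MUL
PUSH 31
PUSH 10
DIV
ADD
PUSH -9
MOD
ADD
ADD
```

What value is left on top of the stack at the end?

-79

PUSH -4 → [-4]
PUSH 10 → [-4, 10]
MUL     → [-40]
DUP     → [-40, -40]
PUSH 8  → [-40, -40, 8]
PUSH 2  → [-40, -40, 8, 2]
MUL     → [-40, -40, 16]
PUSH 31 → [-40, -40, 16, 31]
PUSH 10 → [-40, -40, 16, 31, 10]
DIV     → [-40, -40, 16, 3]
ADD     → [-40, -40, 19]
PUSH -9 → [-40, -40, 19, -9]
MOD     → [-40, -40, 1]
ADD     → [-40, -39]
ADD     → [-79]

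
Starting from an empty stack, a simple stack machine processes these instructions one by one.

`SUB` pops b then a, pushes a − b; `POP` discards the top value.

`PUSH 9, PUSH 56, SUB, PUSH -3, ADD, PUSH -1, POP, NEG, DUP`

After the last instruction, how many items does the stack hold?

PUSH 9  : [9]
PUSH 56 : [9, 56]
SUB     : [-47]
PUSH -3 : [-47, -3]
ADD     : [-50]
PUSH -1 : [-50, -1]
POP     : [-50]
NEG     : [50]
DUP     : [50, 50]

2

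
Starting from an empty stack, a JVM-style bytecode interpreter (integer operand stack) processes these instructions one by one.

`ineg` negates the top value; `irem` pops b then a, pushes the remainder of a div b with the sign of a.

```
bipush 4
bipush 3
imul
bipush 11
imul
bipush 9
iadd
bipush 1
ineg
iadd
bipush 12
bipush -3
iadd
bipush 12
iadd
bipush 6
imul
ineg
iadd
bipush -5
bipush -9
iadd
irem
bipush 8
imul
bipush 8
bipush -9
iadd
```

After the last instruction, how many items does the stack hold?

bipush 4   [4]
bipush 3   [4, 3]
imul       [12]
bipush 11  [12, 11]
imul       [132]
bipush 9   [132, 9]
iadd       [141]
bipush 1   [141, 1]
ineg       [141, -1]
iadd       [140]
bipush 12  [140, 12]
bipush -3  [140, 12, -3]
iadd       [140, 9]
bipush 12  [140, 9, 12]
iadd       [140, 21]
bipush 6   [140, 21, 6]
imul       [140, 126]
ineg       [140, -126]
iadd       [14]
bipush -5  [14, -5]
bipush -9  [14, -5, -9]
iadd       [14, -14]
irem       [0]
bipush 8   [0, 8]
imul       [0]
bipush 8   [0, 8]
bipush -9  [0, 8, -9]
iadd       [0, -1]

2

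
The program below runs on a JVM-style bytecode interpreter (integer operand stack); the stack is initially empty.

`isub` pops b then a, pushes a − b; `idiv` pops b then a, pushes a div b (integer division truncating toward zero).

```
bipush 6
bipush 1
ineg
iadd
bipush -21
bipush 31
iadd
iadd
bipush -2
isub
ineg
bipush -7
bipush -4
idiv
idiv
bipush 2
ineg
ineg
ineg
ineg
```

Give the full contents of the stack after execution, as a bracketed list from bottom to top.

bipush 6   : 6
bipush 1   : 6 1
ineg       : 6 -1
iadd       : 5
bipush -21 : 5 -21
bipush 31  : 5 -21 31
iadd       : 5 10
iadd       : 15
bipush -2  : 15 -2
isub       : 17
ineg       : -17
bipush -7  : -17 -7
bipush -4  : -17 -7 -4
idiv       : -17 1
idiv       : -17
bipush 2   : -17 2
ineg       : -17 -2
ineg       : -17 2
ineg       : -17 -2
ineg       : -17 2

[-17, 2]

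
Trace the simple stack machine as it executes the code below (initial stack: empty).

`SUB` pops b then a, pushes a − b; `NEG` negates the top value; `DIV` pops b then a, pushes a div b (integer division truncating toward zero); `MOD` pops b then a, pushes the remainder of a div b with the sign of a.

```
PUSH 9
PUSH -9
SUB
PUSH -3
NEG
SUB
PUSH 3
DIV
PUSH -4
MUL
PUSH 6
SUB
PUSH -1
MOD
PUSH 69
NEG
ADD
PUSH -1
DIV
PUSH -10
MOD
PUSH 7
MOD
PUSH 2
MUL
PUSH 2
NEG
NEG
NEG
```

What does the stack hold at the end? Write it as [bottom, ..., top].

[4, -2]

PUSH 9   -> 9
PUSH -9  -> 9 -9
SUB      -> 18
PUSH -3  -> 18 -3
NEG      -> 18 3
SUB      -> 15
PUSH 3   -> 15 3
DIV      -> 5
PUSH -4  -> 5 -4
MUL      -> -20
PUSH 6   -> -20 6
SUB      -> -26
PUSH -1  -> -26 -1
MOD      -> 0
PUSH 69  -> 0 69
NEG      -> 0 -69
ADD      -> -69
PUSH -1  -> -69 -1
DIV      -> 69
PUSH -10 -> 69 -10
MOD      -> 9
PUSH 7   -> 9 7
MOD      -> 2
PUSH 2   -> 2 2
MUL      -> 4
PUSH 2   -> 4 2
NEG      -> 4 -2
NEG      -> 4 2
NEG      -> 4 -2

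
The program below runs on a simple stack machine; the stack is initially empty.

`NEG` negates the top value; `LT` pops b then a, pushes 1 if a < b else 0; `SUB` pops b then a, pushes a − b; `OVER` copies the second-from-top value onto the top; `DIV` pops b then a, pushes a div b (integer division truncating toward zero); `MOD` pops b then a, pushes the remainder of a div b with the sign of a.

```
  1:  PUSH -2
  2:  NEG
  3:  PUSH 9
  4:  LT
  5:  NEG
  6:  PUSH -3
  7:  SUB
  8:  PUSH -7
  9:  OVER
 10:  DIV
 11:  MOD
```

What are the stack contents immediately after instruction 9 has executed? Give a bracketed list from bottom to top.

PUSH -2  [-2]
NEG      [2]
PUSH 9   [2, 9]
LT       [1]
NEG      [-1]
PUSH -3  [-1, -3]
SUB      [2]
PUSH -7  [2, -7]
OVER     [2, -7, 2]

[2, -7, 2]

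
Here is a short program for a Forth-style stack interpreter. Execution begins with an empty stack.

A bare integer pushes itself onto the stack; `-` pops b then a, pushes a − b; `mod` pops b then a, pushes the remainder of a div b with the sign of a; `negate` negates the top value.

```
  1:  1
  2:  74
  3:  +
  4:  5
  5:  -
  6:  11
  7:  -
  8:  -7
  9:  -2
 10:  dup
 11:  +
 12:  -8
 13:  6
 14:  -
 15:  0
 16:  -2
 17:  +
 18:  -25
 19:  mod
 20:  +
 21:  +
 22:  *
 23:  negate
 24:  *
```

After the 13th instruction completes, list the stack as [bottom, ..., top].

1   : [1]
74  : [1, 74]
+   : [75]
5   : [75, 5]
-   : [70]
11  : [70, 11]
-   : [59]
-7  : [59, -7]
-2  : [59, -7, -2]
dup : [59, -7, -2, -2]
+   : [59, -7, -4]
-8  : [59, -7, -4, -8]
6   : [59, -7, -4, -8, 6]

[59, -7, -4, -8, 6]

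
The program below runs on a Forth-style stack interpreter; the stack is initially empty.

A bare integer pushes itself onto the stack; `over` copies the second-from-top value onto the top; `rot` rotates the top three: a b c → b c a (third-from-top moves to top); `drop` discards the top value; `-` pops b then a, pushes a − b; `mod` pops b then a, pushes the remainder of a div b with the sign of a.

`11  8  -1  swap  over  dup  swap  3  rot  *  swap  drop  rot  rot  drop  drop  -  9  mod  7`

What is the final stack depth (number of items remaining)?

11    [11]
8     [11, 8]
-1    [11, 8, -1]
swap  [11, -1, 8]
over  [11, -1, 8, -1]
dup   [11, -1, 8, -1, -1]
swap  [11, -1, 8, -1, -1]
3     [11, -1, 8, -1, -1, 3]
rot   [11, -1, 8, -1, 3, -1]
*     [11, -1, 8, -1, -3]
swap  [11, -1, 8, -3, -1]
drop  [11, -1, 8, -3]
rot   [11, 8, -3, -1]
rot   [11, -3, -1, 8]
drop  [11, -3, -1]
drop  [11, -3]
-     [14]
9     [14, 9]
mod   [5]
7     [5, 7]

2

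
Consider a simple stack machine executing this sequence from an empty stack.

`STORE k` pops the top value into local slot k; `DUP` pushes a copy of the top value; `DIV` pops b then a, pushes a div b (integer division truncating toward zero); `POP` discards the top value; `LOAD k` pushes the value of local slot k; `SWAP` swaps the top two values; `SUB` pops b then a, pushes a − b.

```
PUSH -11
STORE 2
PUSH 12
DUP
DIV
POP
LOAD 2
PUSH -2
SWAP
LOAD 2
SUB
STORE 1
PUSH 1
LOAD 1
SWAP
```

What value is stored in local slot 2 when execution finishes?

-11

PUSH -11 → -11
STORE 2  → (empty)
PUSH 12  → 12
DUP      → 12 12
DIV      → 1
POP      → (empty)
LOAD 2   → -11
PUSH -2  → -11 -2
SWAP     → -2 -11
LOAD 2   → -2 -11 -11
SUB      → -2 0
STORE 1  → -2
PUSH 1   → -2 1
LOAD 1   → -2 1 0
SWAP     → -2 0 1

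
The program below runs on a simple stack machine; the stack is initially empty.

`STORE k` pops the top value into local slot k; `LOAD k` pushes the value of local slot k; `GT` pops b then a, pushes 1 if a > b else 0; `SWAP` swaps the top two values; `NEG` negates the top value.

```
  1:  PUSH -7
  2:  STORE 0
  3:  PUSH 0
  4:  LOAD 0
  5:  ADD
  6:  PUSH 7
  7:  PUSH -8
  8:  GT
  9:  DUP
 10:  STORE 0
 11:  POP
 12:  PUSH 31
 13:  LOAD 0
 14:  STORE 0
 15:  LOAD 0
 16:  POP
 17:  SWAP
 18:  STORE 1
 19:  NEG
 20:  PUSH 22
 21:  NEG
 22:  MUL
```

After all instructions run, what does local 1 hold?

-7

PUSH -7 -> [-7]
STORE 0 -> []
PUSH 0  -> [0]
LOAD 0  -> [0, -7]
ADD     -> [-7]
PUSH 7  -> [-7, 7]
PUSH -8 -> [-7, 7, -8]
GT      -> [-7, 1]
DUP     -> [-7, 1, 1]
STORE 0 -> [-7, 1]
POP     -> [-7]
PUSH 31 -> [-7, 31]
LOAD 0  -> [-7, 31, 1]
STORE 0 -> [-7, 31]
LOAD 0  -> [-7, 31, 1]
POP     -> [-7, 31]
SWAP    -> [31, -7]
STORE 1 -> [31]
NEG     -> [-31]
PUSH 22 -> [-31, 22]
NEG     -> [-31, -22]
MUL     -> [682]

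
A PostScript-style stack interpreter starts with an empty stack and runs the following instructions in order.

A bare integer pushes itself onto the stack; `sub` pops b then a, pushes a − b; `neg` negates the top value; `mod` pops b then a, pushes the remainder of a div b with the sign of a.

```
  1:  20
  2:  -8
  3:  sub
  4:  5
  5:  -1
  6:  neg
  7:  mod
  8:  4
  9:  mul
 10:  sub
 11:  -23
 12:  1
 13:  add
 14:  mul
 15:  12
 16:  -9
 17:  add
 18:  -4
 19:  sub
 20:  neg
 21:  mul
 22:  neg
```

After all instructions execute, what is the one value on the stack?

-4312

20   20
-8   20 -8
sub  28
5    28 5
-1   28 5 -1
neg  28 5 1
mod  28 0
4    28 0 4
mul  28 0
sub  28
-23  28 -23
1    28 -23 1
add  28 -22
mul  -616
12   -616 12
-9   -616 12 -9
add  -616 3
-4   -616 3 -4
sub  -616 7
neg  -616 -7
mul  4312
neg  -4312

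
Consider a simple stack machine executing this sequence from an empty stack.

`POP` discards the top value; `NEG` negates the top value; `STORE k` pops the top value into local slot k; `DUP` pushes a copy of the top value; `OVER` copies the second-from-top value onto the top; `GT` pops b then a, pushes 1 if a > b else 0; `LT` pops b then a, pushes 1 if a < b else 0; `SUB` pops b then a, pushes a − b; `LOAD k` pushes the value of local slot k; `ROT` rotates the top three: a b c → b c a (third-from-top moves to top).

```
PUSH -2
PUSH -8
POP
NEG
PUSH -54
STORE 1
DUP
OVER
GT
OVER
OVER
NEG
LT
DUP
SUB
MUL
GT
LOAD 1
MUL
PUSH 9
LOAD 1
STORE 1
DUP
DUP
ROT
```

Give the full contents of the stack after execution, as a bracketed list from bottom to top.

PUSH -2  → -2
PUSH -8  → -2 -8
POP      → -2
NEG      → 2
PUSH -54 → 2 -54
STORE 1  → 2
DUP      → 2 2
OVER     → 2 2 2
GT       → 2 0
OVER     → 2 0 2
OVER     → 2 0 2 0
NEG      → 2 0 2 0
LT       → 2 0 0
DUP      → 2 0 0 0
SUB      → 2 0 0
MUL      → 2 0
GT       → 1
LOAD 1   → 1 -54
MUL      → -54
PUSH 9   → -54 9
LOAD 1   → -54 9 -54
STORE 1  → -54 9
DUP      → -54 9 9
DUP      → -54 9 9 9
ROT      → -54 9 9 9

[-54, 9, 9, 9]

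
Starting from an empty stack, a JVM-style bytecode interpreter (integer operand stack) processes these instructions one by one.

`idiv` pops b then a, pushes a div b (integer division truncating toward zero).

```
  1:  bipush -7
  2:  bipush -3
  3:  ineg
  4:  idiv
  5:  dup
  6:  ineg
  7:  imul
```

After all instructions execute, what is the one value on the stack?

bipush -7 → -7
bipush -3 → -7 -3
ineg      → -7 3
idiv      → -2
dup       → -2 -2
ineg      → -2 2
imul      → -4

-4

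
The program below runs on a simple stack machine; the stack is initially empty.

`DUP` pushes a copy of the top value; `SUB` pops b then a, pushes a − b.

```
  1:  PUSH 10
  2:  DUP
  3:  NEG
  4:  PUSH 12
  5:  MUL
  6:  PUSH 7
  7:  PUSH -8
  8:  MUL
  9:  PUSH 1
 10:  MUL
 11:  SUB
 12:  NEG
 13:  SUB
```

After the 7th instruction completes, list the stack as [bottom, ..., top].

PUSH 10  10
DUP      10 10
NEG      10 -10
PUSH 12  10 -10 12
MUL      10 -120
PUSH 7   10 -120 7
PUSH -8  10 -120 7 -8

[10, -120, 7, -8]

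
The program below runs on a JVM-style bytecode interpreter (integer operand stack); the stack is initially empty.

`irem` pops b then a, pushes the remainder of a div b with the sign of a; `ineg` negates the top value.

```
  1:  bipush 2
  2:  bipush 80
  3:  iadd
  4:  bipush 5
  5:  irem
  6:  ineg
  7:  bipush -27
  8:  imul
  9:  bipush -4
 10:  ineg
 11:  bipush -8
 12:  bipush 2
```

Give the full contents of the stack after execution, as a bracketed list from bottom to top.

[54, 4, -8, 2]

bipush 2   : 2
bipush 80  : 2 80
iadd       : 82
bipush 5   : 82 5
irem       : 2
ineg       : -2
bipush -27 : -2 -27
imul       : 54
bipush -4  : 54 -4
ineg       : 54 4
bipush -8  : 54 4 -8
bipush 2   : 54 4 -8 2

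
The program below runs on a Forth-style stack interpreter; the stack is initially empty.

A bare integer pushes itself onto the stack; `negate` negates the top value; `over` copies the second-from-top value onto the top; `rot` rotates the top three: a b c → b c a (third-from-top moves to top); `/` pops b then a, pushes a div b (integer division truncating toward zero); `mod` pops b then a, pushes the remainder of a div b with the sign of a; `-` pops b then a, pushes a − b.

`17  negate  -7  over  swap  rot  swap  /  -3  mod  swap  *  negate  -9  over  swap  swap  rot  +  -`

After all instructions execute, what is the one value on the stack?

-77

17     : [17]
negate : [-17]
-7     : [-17, -7]
over   : [-17, -7, -17]
swap   : [-17, -17, -7]
rot    : [-17, -7, -17]
swap   : [-17, -17, -7]
/      : [-17, 2]
-3     : [-17, 2, -3]
mod    : [-17, 2]
swap   : [2, -17]
*      : [-34]
negate : [34]
-9     : [34, -9]
over   : [34, -9, 34]
swap   : [34, 34, -9]
swap   : [34, -9, 34]
rot    : [-9, 34, 34]
+      : [-9, 68]
-      : [-77]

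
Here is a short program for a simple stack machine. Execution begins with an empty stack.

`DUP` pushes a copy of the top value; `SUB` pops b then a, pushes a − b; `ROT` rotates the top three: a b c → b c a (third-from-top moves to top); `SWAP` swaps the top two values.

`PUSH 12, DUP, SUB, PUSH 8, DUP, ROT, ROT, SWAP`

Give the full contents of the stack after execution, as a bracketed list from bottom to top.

PUSH 12 -> [12]
DUP     -> [12, 12]
SUB     -> [0]
PUSH 8  -> [0, 8]
DUP     -> [0, 8, 8]
ROT     -> [8, 8, 0]
ROT     -> [8, 0, 8]
SWAP    -> [8, 8, 0]

[8, 8, 0]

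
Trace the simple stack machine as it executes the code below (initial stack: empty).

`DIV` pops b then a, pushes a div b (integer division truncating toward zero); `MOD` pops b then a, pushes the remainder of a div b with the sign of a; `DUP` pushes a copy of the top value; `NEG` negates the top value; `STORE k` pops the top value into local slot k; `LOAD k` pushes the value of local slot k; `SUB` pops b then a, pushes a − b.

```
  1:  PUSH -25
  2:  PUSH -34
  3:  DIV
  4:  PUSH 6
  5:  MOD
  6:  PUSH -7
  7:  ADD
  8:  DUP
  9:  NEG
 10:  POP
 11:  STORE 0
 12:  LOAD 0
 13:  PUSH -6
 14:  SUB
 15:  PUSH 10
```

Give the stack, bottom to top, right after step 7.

[-7]

PUSH -25  -25
PUSH -34  -25 -34
DIV       0
PUSH 6    0 6
MOD       0
PUSH -7   0 -7
ADD       -7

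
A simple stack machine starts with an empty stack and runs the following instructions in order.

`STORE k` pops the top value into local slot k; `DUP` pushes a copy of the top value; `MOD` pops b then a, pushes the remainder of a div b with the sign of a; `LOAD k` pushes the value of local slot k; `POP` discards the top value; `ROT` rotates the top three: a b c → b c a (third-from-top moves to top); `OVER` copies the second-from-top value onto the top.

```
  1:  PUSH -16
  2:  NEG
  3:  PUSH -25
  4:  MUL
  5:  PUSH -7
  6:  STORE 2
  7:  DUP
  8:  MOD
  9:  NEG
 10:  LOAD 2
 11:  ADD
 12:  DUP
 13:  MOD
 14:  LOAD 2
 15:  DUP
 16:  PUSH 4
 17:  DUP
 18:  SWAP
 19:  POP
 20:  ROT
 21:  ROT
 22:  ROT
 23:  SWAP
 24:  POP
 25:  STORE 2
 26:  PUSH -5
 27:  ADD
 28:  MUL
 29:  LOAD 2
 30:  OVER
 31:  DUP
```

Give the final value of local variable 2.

PUSH -16 → [-16]
NEG      → [16]
PUSH -25 → [16, -25]
MUL      → [-400]
PUSH -7  → [-400, -7]
STORE 2  → [-400]
DUP      → [-400, -400]
MOD      → [0]
NEG      → [0]
LOAD 2   → [0, -7]
ADD      → [-7]
DUP      → [-7, -7]
MOD      → [0]
LOAD 2   → [0, -7]
DUP      → [0, -7, -7]
PUSH 4   → [0, -7, -7, 4]
DUP      → [0, -7, -7, 4, 4]
SWAP     → [0, -7, -7, 4, 4]
POP      → [0, -7, -7, 4]
ROT      → [0, -7, 4, -7]
ROT      → [0, 4, -7, -7]
ROT      → [0, -7, -7, 4]
SWAP     → [0, -7, 4, -7]
POP      → [0, -7, 4]
STORE 2  → [0, -7]
PUSH -5  → [0, -7, -5]
ADD      → [0, -12]
MUL      → [0]
LOAD 2   → [0, 4]
OVER     → [0, 4, 0]
DUP      → [0, 4, 0, 0]

4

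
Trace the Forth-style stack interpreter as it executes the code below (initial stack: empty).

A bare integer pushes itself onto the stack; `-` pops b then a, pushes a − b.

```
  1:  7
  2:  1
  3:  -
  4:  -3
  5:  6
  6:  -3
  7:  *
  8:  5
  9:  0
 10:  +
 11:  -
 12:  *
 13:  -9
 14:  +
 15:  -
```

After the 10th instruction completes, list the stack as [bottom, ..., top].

7   [7]
1   [7, 1]
-   [6]
-3  [6, -3]
6   [6, -3, 6]
-3  [6, -3, 6, -3]
*   [6, -3, -18]
5   [6, -3, -18, 5]
0   [6, -3, -18, 5, 0]
+   [6, -3, -18, 5]

[6, -3, -18, 5]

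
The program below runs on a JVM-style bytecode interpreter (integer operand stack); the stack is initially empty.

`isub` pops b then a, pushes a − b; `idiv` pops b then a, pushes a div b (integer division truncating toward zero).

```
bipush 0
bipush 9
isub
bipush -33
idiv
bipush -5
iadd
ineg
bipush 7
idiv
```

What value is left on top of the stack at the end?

0

bipush 0   -> 0
bipush 9   -> 0 9
isub       -> -9
bipush -33 -> -9 -33
idiv       -> 0
bipush -5  -> 0 -5
iadd       -> -5
ineg       -> 5
bipush 7   -> 5 7
idiv       -> 0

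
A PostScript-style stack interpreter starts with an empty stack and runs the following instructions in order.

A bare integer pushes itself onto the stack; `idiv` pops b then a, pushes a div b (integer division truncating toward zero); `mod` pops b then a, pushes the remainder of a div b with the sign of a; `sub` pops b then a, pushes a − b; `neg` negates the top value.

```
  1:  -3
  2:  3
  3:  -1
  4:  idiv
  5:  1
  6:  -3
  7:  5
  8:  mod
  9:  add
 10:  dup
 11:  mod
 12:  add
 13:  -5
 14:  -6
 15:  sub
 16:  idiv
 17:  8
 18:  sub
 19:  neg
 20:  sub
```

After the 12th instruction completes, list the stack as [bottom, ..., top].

[-3, -3]

-3   → [-3]
3    → [-3, 3]
-1   → [-3, 3, -1]
idiv → [-3, -3]
1    → [-3, -3, 1]
-3   → [-3, -3, 1, -3]
5    → [-3, -3, 1, -3, 5]
mod  → [-3, -3, 1, -3]
add  → [-3, -3, -2]
dup  → [-3, -3, -2, -2]
mod  → [-3, -3, 0]
add  → [-3, -3]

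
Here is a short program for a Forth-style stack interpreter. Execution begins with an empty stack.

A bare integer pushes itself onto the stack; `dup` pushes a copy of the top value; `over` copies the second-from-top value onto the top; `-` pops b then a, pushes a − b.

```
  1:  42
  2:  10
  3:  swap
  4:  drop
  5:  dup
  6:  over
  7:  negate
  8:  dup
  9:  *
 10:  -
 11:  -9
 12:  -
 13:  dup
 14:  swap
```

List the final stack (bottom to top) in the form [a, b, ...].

42      42
10      42 10
swap    10 42
drop    10
dup     10 10
over    10 10 10
negate  10 10 -10
dup     10 10 -10 -10
*       10 10 100
-       10 -90
-9      10 -90 -9
-       10 -81
dup     10 -81 -81
swap    10 -81 -81

[10, -81, -81]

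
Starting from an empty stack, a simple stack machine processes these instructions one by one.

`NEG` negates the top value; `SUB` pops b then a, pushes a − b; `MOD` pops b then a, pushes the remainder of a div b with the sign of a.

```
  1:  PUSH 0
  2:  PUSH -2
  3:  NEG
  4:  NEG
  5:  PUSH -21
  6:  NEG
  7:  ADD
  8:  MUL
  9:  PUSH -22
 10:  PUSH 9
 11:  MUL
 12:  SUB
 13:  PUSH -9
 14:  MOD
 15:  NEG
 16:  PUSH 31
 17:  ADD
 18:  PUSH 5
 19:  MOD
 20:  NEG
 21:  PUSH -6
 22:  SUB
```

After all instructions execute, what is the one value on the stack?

PUSH 0   -> 0
PUSH -2  -> 0 -2
NEG      -> 0 2
NEG      -> 0 -2
PUSH -21 -> 0 -2 -21
NEG      -> 0 -2 21
ADD      -> 0 19
MUL      -> 0
PUSH -22 -> 0 -22
PUSH 9   -> 0 -22 9
MUL      -> 0 -198
SUB      -> 198
PUSH -9  -> 198 -9
MOD      -> 0
NEG      -> 0
PUSH 31  -> 0 31
ADD      -> 31
PUSH 5   -> 31 5
MOD      -> 1
NEG      -> -1
PUSH -6  -> -1 -6
SUB      -> 5

5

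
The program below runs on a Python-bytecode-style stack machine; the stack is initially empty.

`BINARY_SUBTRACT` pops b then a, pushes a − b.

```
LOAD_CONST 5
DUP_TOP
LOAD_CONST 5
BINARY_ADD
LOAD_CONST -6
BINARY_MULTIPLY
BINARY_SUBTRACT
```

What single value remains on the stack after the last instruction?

65

LOAD_CONST 5    : [5]
DUP_TOP         : [5, 5]
LOAD_CONST 5    : [5, 5, 5]
BINARY_ADD      : [5, 10]
LOAD_CONST -6   : [5, 10, -6]
BINARY_MULTIPLY : [5, -60]
BINARY_SUBTRACT : [65]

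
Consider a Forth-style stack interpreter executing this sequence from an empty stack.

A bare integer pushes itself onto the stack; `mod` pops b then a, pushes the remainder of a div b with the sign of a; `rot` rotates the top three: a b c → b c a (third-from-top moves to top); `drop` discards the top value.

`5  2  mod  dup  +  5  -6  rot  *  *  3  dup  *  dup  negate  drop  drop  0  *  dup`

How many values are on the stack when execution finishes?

5      → [5]
2      → [5, 2]
mod    → [1]
dup    → [1, 1]
+      → [2]
5      → [2, 5]
-6     → [2, 5, -6]
rot    → [5, -6, 2]
*      → [5, -12]
*      → [-60]
3      → [-60, 3]
dup    → [-60, 3, 3]
*      → [-60, 9]
dup    → [-60, 9, 9]
negate → [-60, 9, -9]
drop   → [-60, 9]
drop   → [-60]
0      → [-60, 0]
*      → [0]
dup    → [0, 0]

2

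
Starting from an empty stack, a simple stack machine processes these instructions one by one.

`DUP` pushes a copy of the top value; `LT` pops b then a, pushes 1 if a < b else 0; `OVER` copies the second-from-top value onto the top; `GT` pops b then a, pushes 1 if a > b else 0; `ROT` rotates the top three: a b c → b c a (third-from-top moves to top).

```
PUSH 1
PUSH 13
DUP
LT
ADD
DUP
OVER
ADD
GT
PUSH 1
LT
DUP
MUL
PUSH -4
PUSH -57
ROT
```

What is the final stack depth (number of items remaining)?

3

PUSH 1   → 1
PUSH 13  → 1 13
DUP      → 1 13 13
LT       → 1 0
ADD      → 1
DUP      → 1 1
OVER     → 1 1 1
ADD      → 1 2
GT       → 0
PUSH 1   → 0 1
LT       → 1
DUP      → 1 1
MUL      → 1
PUSH -4  → 1 -4
PUSH -57 → 1 -4 -57
ROT      → -4 -57 1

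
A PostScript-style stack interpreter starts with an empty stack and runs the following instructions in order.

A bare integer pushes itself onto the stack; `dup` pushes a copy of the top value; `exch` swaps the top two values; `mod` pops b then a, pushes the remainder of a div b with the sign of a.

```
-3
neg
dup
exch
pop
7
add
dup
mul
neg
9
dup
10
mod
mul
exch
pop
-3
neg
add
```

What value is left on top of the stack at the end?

-3   → -3
neg  → 3
dup  → 3 3
exch → 3 3
pop  → 3
7    → 3 7
add  → 10
dup  → 10 10
mul  → 100
neg  → -100
9    → -100 9
dup  → -100 9 9
10   → -100 9 9 10
mod  → -100 9 9
mul  → -100 81
exch → 81 -100
pop  → 81
-3   → 81 -3
neg  → 81 3
add  → 84

84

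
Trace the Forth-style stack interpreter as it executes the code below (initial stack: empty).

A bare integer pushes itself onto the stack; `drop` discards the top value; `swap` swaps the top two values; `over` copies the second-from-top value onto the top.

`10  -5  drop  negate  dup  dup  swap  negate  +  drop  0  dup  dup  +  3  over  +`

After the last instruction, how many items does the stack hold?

10      10
-5      10 -5
drop    10
negate  -10
dup     -10 -10
dup     -10 -10 -10
swap    -10 -10 -10
negate  -10 -10 10
+       -10 0
drop    -10
0       -10 0
dup     -10 0 0
dup     -10 0 0 0
+       -10 0 0
3       -10 0 0 3
over    -10 0 0 3 0
+       -10 0 0 3

4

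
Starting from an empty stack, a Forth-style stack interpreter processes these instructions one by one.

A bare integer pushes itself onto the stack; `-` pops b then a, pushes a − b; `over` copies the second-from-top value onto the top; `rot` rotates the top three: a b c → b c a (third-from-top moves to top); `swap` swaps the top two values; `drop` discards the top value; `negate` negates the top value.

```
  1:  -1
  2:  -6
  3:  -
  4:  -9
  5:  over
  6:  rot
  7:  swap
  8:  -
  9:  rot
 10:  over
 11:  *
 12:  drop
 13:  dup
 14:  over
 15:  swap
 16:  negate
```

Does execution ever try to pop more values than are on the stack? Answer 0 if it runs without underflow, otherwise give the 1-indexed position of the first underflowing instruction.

9

-1   → -1
-6   → -1 -6
-    → 5
-9   → 5 -9
over → 5 -9 5
rot  → -9 5 5
swap → -9 5 5
-    → -9 0
rot  — needs 3 operands, stack has 2 → underflow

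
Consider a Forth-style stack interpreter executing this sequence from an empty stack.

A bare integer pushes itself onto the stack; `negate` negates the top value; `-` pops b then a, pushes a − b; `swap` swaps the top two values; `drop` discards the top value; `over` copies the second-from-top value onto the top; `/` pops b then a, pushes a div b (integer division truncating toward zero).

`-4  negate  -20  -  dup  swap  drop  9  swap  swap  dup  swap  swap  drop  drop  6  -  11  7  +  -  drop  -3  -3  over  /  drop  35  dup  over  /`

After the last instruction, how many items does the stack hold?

-4     → [-4]
negate → [4]
-20    → [4, -20]
-      → [24]
dup    → [24, 24]
swap   → [24, 24]
drop   → [24]
9      → [24, 9]
swap   → [9, 24]
swap   → [24, 9]
dup    → [24, 9, 9]
swap   → [24, 9, 9]
swap   → [24, 9, 9]
drop   → [24, 9]
drop   → [24]
6      → [24, 6]
-      → [18]
11     → [18, 11]
7      → [18, 11, 7]
+      → [18, 18]
-      → [0]
drop   → []
-3     → [-3]
-3     → [-3, -3]
over   → [-3, -3, -3]
/      → [-3, 1]
drop   → [-3]
35     → [-3, 35]
dup    → [-3, 35, 35]
over   → [-3, 35, 35, 35]
/      → [-3, 35, 1]

3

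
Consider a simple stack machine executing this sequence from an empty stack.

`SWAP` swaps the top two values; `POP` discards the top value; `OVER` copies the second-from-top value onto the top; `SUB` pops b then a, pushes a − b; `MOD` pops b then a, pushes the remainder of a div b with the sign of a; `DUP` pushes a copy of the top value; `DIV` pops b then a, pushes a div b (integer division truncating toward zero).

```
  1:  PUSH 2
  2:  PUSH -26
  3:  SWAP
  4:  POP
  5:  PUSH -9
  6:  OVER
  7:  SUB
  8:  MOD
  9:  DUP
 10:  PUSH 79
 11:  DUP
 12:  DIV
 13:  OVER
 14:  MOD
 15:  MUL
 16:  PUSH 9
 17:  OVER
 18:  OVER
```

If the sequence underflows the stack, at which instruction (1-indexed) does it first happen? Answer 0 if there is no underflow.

0

PUSH 2   → 2
PUSH -26 → 2 -26
SWAP     → -26 2
POP      → -26
PUSH -9  → -26 -9
OVER     → -26 -9 -26
SUB      → -26 17
MOD      → -9
DUP      → -9 -9
PUSH 79  → -9 -9 79
DUP      → -9 -9 79 79
DIV      → -9 -9 1
OVER     → -9 -9 1 -9
MOD      → -9 -9 1
MUL      → -9 -9
PUSH 9   → -9 -9 9
OVER     → -9 -9 9 -9
OVER     → -9 -9 9 -9 9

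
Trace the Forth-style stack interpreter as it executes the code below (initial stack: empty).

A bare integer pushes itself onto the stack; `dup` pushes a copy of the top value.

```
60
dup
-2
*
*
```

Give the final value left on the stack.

-7200

60  -> [60]
dup -> [60, 60]
-2  -> [60, 60, -2]
*   -> [60, -120]
*   -> [-7200]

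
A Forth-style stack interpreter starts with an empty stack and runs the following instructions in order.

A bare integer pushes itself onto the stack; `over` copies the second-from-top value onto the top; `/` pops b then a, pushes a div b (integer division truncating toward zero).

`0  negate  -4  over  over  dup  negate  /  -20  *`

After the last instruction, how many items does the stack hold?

4

0      → [0]
negate → [0]
-4     → [0, -4]
over   → [0, -4, 0]
over   → [0, -4, 0, -4]
dup    → [0, -4, 0, -4, -4]
negate → [0, -4, 0, -4, 4]
/      → [0, -4, 0, -1]
-20    → [0, -4, 0, -1, -20]
*      → [0, -4, 0, 20]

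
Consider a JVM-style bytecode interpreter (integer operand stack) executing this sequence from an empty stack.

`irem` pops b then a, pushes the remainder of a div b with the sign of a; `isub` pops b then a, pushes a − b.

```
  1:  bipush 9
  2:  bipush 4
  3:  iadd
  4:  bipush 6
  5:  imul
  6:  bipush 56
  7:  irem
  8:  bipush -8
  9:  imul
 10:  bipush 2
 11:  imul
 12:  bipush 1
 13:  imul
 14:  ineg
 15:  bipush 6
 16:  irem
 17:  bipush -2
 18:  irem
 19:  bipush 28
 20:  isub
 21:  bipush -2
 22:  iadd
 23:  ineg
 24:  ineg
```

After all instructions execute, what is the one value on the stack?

bipush 9  -> [9]
bipush 4  -> [9, 4]
iadd      -> [13]
bipush 6  -> [13, 6]
imul      -> [78]
bipush 56 -> [78, 56]
irem      -> [22]
bipush -8 -> [22, -8]
imul      -> [-176]
bipush 2  -> [-176, 2]
imul      -> [-352]
bipush 1  -> [-352, 1]
imul      -> [-352]
ineg      -> [352]
bipush 6  -> [352, 6]
irem      -> [4]
bipush -2 -> [4, -2]
irem      -> [0]
bipush 28 -> [0, 28]
isub      -> [-28]
bipush -2 -> [-28, -2]
iadd      -> [-30]
ineg      -> [30]
ineg      -> [-30]

-30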